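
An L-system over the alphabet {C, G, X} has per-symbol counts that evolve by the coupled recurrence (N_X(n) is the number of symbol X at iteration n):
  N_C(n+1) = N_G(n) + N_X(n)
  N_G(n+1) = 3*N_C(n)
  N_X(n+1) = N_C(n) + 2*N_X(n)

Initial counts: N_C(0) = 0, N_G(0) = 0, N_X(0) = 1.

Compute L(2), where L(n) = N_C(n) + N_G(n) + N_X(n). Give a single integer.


Step 0: N_C=0, N_G=0, N_X=1, L=1
Step 1: N_C=1, N_G=0, N_X=2, L=3
Step 2: N_C=2, N_G=3, N_X=5, L=10

Answer: 10


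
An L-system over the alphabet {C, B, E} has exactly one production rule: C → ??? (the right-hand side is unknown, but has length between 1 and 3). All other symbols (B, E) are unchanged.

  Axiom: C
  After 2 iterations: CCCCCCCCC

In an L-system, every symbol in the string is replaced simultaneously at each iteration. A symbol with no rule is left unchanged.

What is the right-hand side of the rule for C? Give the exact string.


Answer: CCC

Derivation:
Trying C → CCC:
  Step 0: C
  Step 1: CCC
  Step 2: CCCCCCCCC
Matches the given result.


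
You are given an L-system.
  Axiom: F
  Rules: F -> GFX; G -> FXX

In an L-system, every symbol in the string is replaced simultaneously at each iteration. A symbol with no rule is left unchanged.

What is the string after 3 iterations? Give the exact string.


Answer: GFXXXFXXGFXXX

Derivation:
Step 0: F
Step 1: GFX
Step 2: FXXGFXX
Step 3: GFXXXFXXGFXXX


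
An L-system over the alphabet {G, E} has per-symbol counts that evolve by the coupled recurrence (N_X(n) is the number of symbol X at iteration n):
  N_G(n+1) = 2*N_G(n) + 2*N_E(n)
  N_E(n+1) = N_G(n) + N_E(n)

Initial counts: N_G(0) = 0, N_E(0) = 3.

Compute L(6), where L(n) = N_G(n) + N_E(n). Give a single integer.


Step 0: N_G=0, N_E=3, L=3
Step 1: N_G=6, N_E=3, L=9
Step 2: N_G=18, N_E=9, L=27
Step 3: N_G=54, N_E=27, L=81
Step 4: N_G=162, N_E=81, L=243
Step 5: N_G=486, N_E=243, L=729
Step 6: N_G=1458, N_E=729, L=2187

Answer: 2187


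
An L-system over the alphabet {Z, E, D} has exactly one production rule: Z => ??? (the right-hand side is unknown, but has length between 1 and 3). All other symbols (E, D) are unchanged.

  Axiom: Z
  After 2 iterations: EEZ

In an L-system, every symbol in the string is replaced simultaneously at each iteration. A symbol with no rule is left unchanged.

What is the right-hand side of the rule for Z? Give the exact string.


Trying Z => EZ:
  Step 0: Z
  Step 1: EZ
  Step 2: EEZ
Matches the given result.

Answer: EZ


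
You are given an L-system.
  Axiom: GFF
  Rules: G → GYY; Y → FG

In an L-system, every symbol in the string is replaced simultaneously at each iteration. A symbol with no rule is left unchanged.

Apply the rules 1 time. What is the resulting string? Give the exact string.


Step 0: GFF
Step 1: GYYFF

Answer: GYYFF


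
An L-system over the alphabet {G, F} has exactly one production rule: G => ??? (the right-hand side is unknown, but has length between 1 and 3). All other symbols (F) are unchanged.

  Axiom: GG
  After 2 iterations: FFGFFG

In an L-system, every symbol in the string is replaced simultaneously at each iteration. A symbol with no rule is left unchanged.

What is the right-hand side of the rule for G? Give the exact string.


Answer: FG

Derivation:
Trying G => FG:
  Step 0: GG
  Step 1: FGFG
  Step 2: FFGFFG
Matches the given result.


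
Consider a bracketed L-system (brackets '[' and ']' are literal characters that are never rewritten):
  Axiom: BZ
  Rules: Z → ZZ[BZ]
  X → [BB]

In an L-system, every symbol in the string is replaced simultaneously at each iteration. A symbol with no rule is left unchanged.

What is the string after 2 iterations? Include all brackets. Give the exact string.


Step 0: BZ
Step 1: BZZ[BZ]
Step 2: BZZ[BZ]ZZ[BZ][BZZ[BZ]]

Answer: BZZ[BZ]ZZ[BZ][BZZ[BZ]]


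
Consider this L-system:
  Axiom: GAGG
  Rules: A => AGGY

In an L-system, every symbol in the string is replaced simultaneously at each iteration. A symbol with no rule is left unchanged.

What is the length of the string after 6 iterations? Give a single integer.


Step 0: length = 4
Step 1: length = 7
Step 2: length = 10
Step 3: length = 13
Step 4: length = 16
Step 5: length = 19
Step 6: length = 22

Answer: 22


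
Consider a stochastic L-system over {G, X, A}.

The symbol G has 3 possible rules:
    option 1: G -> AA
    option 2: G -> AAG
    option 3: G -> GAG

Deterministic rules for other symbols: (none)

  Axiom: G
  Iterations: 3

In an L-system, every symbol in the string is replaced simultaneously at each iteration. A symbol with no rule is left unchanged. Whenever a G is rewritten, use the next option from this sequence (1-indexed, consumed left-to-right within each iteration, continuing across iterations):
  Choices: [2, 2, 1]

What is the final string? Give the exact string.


Step 0: G
Step 1: AAG  (used choices [2])
Step 2: AAAAG  (used choices [2])
Step 3: AAAAAA  (used choices [1])

Answer: AAAAAA


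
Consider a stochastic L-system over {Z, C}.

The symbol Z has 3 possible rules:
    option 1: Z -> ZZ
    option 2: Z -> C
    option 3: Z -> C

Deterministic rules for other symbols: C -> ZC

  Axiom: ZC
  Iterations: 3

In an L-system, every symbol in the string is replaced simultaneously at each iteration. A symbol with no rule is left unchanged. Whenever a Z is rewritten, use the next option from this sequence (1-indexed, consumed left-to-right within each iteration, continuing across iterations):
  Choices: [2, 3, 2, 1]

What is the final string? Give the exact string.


Step 0: ZC
Step 1: CZC  (used choices [2])
Step 2: ZCCZC  (used choices [3])
Step 3: CZCZCZZZC  (used choices [2, 1])

Answer: CZCZCZZZC


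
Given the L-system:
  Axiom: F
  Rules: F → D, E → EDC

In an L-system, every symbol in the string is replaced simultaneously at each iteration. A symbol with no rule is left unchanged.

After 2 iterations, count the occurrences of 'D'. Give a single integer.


Answer: 1

Derivation:
Step 0: F  (0 'D')
Step 1: D  (1 'D')
Step 2: D  (1 'D')


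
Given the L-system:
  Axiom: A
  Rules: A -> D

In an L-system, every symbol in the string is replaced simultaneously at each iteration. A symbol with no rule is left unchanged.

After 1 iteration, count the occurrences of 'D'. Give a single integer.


Step 0: A  (0 'D')
Step 1: D  (1 'D')

Answer: 1


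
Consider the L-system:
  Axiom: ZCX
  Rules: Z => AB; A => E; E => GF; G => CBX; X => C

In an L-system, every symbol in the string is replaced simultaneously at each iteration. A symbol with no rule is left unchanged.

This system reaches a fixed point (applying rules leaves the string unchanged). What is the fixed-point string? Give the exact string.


Answer: CBCFBCC

Derivation:
Step 0: ZCX
Step 1: ABCC
Step 2: EBCC
Step 3: GFBCC
Step 4: CBXFBCC
Step 5: CBCFBCC
Step 6: CBCFBCC  (unchanged — fixed point at step 5)


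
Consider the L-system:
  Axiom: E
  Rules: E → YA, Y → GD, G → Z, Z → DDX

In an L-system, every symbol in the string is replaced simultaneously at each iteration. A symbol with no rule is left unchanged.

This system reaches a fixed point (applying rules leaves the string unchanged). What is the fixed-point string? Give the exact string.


Step 0: E
Step 1: YA
Step 2: GDA
Step 3: ZDA
Step 4: DDXDA
Step 5: DDXDA  (unchanged — fixed point at step 4)

Answer: DDXDA


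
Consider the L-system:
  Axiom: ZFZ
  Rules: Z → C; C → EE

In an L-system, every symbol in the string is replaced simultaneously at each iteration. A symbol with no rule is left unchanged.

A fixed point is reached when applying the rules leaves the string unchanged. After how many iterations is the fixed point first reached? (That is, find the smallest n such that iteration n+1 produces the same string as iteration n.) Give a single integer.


Step 0: ZFZ
Step 1: CFC
Step 2: EEFEE
Step 3: EEFEE  (unchanged — fixed point at step 2)

Answer: 2


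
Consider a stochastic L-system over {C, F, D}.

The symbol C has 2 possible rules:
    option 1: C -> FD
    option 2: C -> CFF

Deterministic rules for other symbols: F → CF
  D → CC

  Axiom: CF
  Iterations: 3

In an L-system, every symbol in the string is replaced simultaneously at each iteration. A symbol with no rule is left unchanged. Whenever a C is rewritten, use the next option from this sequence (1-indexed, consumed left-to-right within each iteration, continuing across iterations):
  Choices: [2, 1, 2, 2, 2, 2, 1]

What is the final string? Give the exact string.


Step 0: CF
Step 1: CFFCF  (used choices [2])
Step 2: FDCFCFCFFCF  (used choices [1, 2])
Step 3: CFCCCFFCFCFFCFCFFCFCFFDCF  (used choices [2, 2, 2, 1])

Answer: CFCCCFFCFCFFCFCFFCFCFFDCF


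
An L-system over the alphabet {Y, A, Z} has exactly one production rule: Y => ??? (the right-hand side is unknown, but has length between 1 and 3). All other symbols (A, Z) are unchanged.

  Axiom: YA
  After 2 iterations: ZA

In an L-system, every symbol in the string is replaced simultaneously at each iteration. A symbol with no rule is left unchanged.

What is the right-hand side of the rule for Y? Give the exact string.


Trying Y => Z:
  Step 0: YA
  Step 1: ZA
  Step 2: ZA
Matches the given result.

Answer: Z


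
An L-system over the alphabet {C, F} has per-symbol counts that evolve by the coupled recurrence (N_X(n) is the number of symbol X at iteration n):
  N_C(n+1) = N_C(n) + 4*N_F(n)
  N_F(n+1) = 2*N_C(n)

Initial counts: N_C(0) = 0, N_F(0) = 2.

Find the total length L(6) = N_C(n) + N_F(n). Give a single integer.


Step 0: N_C=0, N_F=2, L=2
Step 1: N_C=8, N_F=0, L=8
Step 2: N_C=8, N_F=16, L=24
Step 3: N_C=72, N_F=16, L=88
Step 4: N_C=136, N_F=144, L=280
Step 5: N_C=712, N_F=272, L=984
Step 6: N_C=1800, N_F=1424, L=3224

Answer: 3224


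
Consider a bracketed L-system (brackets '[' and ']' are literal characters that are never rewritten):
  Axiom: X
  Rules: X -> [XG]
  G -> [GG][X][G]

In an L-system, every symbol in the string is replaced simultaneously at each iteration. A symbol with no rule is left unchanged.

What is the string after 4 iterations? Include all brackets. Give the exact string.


Step 0: X
Step 1: [XG]
Step 2: [[XG][GG][X][G]]
Step 3: [[[XG][GG][X][G]][[GG][X][G][GG][X][G]][[XG]][[GG][X][G]]]
Step 4: [[[[XG][GG][X][G]][[GG][X][G][GG][X][G]][[XG]][[GG][X][G]]][[[GG][X][G][GG][X][G]][[XG]][[GG][X][G]][[GG][X][G][GG][X][G]][[XG]][[GG][X][G]]][[[XG][GG][X][G]]][[[GG][X][G][GG][X][G]][[XG]][[GG][X][G]]]]

Answer: [[[[XG][GG][X][G]][[GG][X][G][GG][X][G]][[XG]][[GG][X][G]]][[[GG][X][G][GG][X][G]][[XG]][[GG][X][G]][[GG][X][G][GG][X][G]][[XG]][[GG][X][G]]][[[XG][GG][X][G]]][[[GG][X][G][GG][X][G]][[XG]][[GG][X][G]]]]


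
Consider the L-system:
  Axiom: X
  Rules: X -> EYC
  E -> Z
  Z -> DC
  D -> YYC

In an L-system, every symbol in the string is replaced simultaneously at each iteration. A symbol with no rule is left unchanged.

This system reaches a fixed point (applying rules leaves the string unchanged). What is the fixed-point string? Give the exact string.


Answer: YYCCYC

Derivation:
Step 0: X
Step 1: EYC
Step 2: ZYC
Step 3: DCYC
Step 4: YYCCYC
Step 5: YYCCYC  (unchanged — fixed point at step 4)


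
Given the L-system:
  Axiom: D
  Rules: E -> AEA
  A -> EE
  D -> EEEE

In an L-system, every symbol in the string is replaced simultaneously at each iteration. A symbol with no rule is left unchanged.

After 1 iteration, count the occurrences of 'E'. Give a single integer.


Step 0: D  (0 'E')
Step 1: EEEE  (4 'E')

Answer: 4


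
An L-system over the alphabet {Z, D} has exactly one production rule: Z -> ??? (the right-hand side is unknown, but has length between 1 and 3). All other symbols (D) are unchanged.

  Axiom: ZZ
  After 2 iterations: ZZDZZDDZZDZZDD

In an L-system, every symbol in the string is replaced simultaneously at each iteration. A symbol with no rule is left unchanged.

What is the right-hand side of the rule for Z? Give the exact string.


Trying Z -> ZZD:
  Step 0: ZZ
  Step 1: ZZDZZD
  Step 2: ZZDZZDDZZDZZDD
Matches the given result.

Answer: ZZD


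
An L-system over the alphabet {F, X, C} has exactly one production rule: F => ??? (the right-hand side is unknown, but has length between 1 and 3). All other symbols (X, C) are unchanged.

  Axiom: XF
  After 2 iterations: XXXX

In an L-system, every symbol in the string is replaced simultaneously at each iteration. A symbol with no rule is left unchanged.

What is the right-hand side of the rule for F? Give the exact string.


Answer: XXX

Derivation:
Trying F => XXX:
  Step 0: XF
  Step 1: XXXX
  Step 2: XXXX
Matches the given result.


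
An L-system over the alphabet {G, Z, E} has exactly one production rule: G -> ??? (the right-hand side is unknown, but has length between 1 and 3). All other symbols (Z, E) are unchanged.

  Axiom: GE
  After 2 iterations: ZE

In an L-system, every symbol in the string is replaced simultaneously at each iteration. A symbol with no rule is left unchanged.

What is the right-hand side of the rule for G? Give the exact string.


Trying G -> Z:
  Step 0: GE
  Step 1: ZE
  Step 2: ZE
Matches the given result.

Answer: Z


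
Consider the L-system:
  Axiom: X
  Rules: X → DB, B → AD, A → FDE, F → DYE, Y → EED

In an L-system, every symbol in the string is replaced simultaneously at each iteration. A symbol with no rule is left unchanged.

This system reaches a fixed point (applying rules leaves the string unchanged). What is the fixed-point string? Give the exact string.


Answer: DDEEDEDED

Derivation:
Step 0: X
Step 1: DB
Step 2: DAD
Step 3: DFDED
Step 4: DDYEDED
Step 5: DDEEDEDED
Step 6: DDEEDEDED  (unchanged — fixed point at step 5)


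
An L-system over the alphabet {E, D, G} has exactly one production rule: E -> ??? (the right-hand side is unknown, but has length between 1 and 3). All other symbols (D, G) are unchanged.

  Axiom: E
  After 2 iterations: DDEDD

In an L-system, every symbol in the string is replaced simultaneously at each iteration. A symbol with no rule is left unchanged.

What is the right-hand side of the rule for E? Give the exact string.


Trying E -> DED:
  Step 0: E
  Step 1: DED
  Step 2: DDEDD
Matches the given result.

Answer: DED


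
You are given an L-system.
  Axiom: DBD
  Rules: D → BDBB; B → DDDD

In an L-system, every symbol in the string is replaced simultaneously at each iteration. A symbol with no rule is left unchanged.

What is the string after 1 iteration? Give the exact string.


Step 0: DBD
Step 1: BDBBDDDDBDBB

Answer: BDBBDDDDBDBB


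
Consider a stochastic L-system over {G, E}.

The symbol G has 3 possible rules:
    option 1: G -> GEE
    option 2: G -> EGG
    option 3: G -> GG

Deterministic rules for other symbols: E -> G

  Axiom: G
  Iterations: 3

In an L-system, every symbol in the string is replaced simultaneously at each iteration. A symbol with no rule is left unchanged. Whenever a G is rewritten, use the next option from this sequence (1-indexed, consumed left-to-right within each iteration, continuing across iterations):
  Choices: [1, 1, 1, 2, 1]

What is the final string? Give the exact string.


Answer: GEEGGEGGGEE

Derivation:
Step 0: G
Step 1: GEE  (used choices [1])
Step 2: GEEGG  (used choices [1])
Step 3: GEEGGEGGGEE  (used choices [1, 2, 1])


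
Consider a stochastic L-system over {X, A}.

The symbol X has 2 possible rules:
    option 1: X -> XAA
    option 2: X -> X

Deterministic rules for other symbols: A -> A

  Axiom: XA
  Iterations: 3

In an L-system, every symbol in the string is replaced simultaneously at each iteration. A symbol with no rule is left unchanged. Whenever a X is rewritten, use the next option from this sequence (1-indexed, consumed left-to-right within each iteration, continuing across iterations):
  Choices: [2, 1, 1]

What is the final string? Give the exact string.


Step 0: XA
Step 1: XA  (used choices [2])
Step 2: XAAA  (used choices [1])
Step 3: XAAAAA  (used choices [1])

Answer: XAAAAA


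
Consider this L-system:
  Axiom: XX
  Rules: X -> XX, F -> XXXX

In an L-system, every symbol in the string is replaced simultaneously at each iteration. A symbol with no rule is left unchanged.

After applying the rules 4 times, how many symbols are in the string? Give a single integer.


Answer: 32

Derivation:
Step 0: length = 2
Step 1: length = 4
Step 2: length = 8
Step 3: length = 16
Step 4: length = 32


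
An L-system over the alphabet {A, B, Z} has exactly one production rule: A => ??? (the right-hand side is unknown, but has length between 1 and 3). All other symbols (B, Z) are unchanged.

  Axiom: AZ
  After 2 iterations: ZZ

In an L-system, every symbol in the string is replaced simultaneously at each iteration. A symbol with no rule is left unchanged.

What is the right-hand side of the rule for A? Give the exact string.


Answer: Z

Derivation:
Trying A => Z:
  Step 0: AZ
  Step 1: ZZ
  Step 2: ZZ
Matches the given result.


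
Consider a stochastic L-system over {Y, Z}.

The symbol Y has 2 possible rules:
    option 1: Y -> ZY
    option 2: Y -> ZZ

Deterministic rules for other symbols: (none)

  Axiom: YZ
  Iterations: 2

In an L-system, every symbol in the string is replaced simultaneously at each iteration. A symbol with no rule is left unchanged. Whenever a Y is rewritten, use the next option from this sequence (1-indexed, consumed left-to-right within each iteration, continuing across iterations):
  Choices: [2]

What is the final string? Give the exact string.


Answer: ZZZ

Derivation:
Step 0: YZ
Step 1: ZZZ  (used choices [2])
Step 2: ZZZ  (used choices [])


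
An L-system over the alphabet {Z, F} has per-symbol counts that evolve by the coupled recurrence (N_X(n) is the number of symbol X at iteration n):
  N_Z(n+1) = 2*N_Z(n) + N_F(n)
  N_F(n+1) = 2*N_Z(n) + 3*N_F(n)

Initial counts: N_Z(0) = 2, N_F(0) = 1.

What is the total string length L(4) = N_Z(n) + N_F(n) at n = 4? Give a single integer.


Answer: 768

Derivation:
Step 0: N_Z=2, N_F=1, L=3
Step 1: N_Z=5, N_F=7, L=12
Step 2: N_Z=17, N_F=31, L=48
Step 3: N_Z=65, N_F=127, L=192
Step 4: N_Z=257, N_F=511, L=768


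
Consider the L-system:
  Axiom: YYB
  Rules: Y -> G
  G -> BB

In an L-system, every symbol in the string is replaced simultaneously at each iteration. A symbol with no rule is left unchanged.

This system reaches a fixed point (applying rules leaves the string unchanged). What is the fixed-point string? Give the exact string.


Step 0: YYB
Step 1: GGB
Step 2: BBBBB
Step 3: BBBBB  (unchanged — fixed point at step 2)

Answer: BBBBB


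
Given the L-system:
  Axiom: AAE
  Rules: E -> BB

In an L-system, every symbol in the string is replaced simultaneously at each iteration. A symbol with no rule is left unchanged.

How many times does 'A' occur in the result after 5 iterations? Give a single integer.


Answer: 2

Derivation:
Step 0: AAE  (2 'A')
Step 1: AABB  (2 'A')
Step 2: AABB  (2 'A')
Step 3: AABB  (2 'A')
Step 4: AABB  (2 'A')
Step 5: AABB  (2 'A')


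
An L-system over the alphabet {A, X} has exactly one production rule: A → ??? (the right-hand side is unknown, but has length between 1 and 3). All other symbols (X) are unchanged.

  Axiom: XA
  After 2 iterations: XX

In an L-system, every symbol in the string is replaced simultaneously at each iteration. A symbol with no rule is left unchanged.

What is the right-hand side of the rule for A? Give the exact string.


Answer: X

Derivation:
Trying A → X:
  Step 0: XA
  Step 1: XX
  Step 2: XX
Matches the given result.


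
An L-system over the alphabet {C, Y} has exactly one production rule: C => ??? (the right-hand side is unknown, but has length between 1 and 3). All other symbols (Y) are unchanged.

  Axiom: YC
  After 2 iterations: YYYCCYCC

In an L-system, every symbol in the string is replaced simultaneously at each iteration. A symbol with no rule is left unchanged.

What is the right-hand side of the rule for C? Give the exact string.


Trying C => YCC:
  Step 0: YC
  Step 1: YYCC
  Step 2: YYYCCYCC
Matches the given result.

Answer: YCC


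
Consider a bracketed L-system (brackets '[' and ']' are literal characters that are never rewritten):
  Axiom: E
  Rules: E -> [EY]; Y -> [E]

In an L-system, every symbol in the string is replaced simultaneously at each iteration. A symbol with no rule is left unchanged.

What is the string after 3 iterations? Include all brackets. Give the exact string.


Step 0: E
Step 1: [EY]
Step 2: [[EY][E]]
Step 3: [[[EY][E]][[EY]]]

Answer: [[[EY][E]][[EY]]]


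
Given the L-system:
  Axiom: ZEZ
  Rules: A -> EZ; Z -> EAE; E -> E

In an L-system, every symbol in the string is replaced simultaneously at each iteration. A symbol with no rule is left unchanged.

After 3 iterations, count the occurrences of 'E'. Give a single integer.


Step 0: ZEZ  (1 'E')
Step 1: EAEEEAE  (5 'E')
Step 2: EEZEEEEZE  (7 'E')
Step 3: EEEAEEEEEEAEE  (11 'E')

Answer: 11


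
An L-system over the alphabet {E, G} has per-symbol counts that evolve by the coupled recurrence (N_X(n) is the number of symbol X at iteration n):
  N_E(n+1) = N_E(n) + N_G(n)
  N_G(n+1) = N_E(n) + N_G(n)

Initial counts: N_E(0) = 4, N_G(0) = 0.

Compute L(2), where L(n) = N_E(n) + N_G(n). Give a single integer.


Answer: 16

Derivation:
Step 0: N_E=4, N_G=0, L=4
Step 1: N_E=4, N_G=4, L=8
Step 2: N_E=8, N_G=8, L=16


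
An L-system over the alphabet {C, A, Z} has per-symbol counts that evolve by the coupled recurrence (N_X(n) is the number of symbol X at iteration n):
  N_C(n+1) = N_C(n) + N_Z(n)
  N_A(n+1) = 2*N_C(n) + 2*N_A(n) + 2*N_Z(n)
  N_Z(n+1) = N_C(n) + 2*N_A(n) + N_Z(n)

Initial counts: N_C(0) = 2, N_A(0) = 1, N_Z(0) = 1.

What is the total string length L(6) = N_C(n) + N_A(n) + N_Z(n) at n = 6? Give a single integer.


Step 0: N_C=2, N_A=1, N_Z=1, L=4
Step 1: N_C=3, N_A=8, N_Z=5, L=16
Step 2: N_C=8, N_A=32, N_Z=24, L=64
Step 3: N_C=32, N_A=128, N_Z=96, L=256
Step 4: N_C=128, N_A=512, N_Z=384, L=1024
Step 5: N_C=512, N_A=2048, N_Z=1536, L=4096
Step 6: N_C=2048, N_A=8192, N_Z=6144, L=16384

Answer: 16384


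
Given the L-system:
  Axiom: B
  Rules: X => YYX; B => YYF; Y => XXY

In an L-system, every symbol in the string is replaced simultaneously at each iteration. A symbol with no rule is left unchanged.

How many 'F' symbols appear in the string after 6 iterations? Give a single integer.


Step 0: B  (0 'F')
Step 1: YYF  (1 'F')
Step 2: XXYXXYF  (1 'F')
Step 3: YYXYYXXXYYYXYYXXXYF  (1 'F')
Step 4: XXYXXYYYXXXYXXYYYXYYXYYXXXYXXYXXYYYXXXYXXYYYXYYXYYXXXYF  (1 'F')
Step 5: YYXYYXXXYYYXYYXXXYXXYXXYYYXYYXYYXXXYYYXYYXXXYXXYXXYYYXXXYXXYYYXXXYXXYYYXYYXYYXXXYYYXYYXXXYYYXYYXXXYXXYXXYYYXYYXYYXXXYYYXYYXXXYXXYXXYYYXXXYXXYYYXXXYXXYYYXYYXYYXXXYF  (1 'F')
Step 6: XXYXXYYYXXXYXXYYYXYYXYYXXXYXXYXXYYYXXXYXXYYYXYYXYYXXXYYYXYYXXXYYYXYYXXXYXXYXXYYYXXXYXXYYYXXXYXXYYYXYYXYYXXXYXXYXXYYYXXXYXXYYYXYYXYYXXXYYYXYYXXXYYYXYYXXXYXXYXXYYYXYYXYYXXXYYYXYYXXXYXXYXXYYYXYYXYYXXXYYYXYYXXXYXXYXXYYYXXXYXXYYYXXXYXXYYYXYYXYYXXXYXXYXXYYYXXXYXXYYYXYYXYYXXXYXXYXXYYYXXXYXXYYYXYYXYYXXXYYYXYYXXXYYYXYYXXXYXXYXXYYYXXXYXXYYYXXXYXXYYYXYYXYYXXXYXXYXXYYYXXXYXXYYYXYYXYYXXXYYYXYYXXXYYYXYYXXXYXXYXXYYYXYYXYYXXXYYYXYYXXXYXXYXXYYYXYYXYYXXXYYYXYYXXXYXXYXXYYYXXXYXXYYYXXXYXXYYYXYYXYYXXXYF  (1 'F')

Answer: 1


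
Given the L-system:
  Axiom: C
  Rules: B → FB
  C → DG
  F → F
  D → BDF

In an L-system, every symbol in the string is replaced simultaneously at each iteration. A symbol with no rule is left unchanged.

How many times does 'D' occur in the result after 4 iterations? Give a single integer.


Step 0: C  (0 'D')
Step 1: DG  (1 'D')
Step 2: BDFG  (1 'D')
Step 3: FBBDFFG  (1 'D')
Step 4: FFBFBBDFFFG  (1 'D')

Answer: 1


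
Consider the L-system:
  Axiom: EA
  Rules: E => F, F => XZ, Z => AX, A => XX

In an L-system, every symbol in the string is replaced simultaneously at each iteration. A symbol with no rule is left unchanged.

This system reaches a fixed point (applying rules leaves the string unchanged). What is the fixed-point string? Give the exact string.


Step 0: EA
Step 1: FXX
Step 2: XZXX
Step 3: XAXXX
Step 4: XXXXXX
Step 5: XXXXXX  (unchanged — fixed point at step 4)

Answer: XXXXXX


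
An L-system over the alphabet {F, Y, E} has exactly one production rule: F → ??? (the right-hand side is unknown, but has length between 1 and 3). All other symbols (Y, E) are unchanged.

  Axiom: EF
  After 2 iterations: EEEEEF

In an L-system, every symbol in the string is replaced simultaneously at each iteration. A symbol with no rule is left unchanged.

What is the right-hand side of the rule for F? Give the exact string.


Answer: EEF

Derivation:
Trying F → EEF:
  Step 0: EF
  Step 1: EEEF
  Step 2: EEEEEF
Matches the given result.


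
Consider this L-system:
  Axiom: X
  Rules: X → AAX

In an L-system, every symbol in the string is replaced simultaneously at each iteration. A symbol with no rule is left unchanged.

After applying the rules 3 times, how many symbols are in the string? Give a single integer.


Step 0: length = 1
Step 1: length = 3
Step 2: length = 5
Step 3: length = 7

Answer: 7


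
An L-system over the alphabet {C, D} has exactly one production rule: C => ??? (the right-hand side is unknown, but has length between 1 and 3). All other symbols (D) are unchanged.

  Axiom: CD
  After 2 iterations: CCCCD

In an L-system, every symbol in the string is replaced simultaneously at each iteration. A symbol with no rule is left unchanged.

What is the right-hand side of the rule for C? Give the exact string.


Answer: CC

Derivation:
Trying C => CC:
  Step 0: CD
  Step 1: CCD
  Step 2: CCCCD
Matches the given result.


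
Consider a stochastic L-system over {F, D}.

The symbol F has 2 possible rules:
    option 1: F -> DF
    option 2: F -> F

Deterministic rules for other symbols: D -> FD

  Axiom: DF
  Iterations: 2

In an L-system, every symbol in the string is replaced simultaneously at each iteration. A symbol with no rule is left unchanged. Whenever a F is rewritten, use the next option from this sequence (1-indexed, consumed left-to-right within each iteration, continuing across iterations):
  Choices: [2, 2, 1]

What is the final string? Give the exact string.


Answer: FFDDF

Derivation:
Step 0: DF
Step 1: FDF  (used choices [2])
Step 2: FFDDF  (used choices [2, 1])


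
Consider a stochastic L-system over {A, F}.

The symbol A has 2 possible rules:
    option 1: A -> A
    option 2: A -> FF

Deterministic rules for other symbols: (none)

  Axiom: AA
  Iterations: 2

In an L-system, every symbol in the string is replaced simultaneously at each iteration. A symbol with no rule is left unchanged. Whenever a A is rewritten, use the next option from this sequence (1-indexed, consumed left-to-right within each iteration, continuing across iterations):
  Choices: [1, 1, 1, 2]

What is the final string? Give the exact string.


Answer: AFF

Derivation:
Step 0: AA
Step 1: AA  (used choices [1, 1])
Step 2: AFF  (used choices [1, 2])


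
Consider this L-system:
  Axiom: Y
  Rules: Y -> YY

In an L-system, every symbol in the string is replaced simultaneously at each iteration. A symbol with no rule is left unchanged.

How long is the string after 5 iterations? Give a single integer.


Answer: 32

Derivation:
Step 0: length = 1
Step 1: length = 2
Step 2: length = 4
Step 3: length = 8
Step 4: length = 16
Step 5: length = 32


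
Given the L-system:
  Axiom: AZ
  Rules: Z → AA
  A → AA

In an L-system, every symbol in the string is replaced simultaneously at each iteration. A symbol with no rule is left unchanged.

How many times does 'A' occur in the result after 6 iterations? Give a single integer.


Step 0: AZ  (1 'A')
Step 1: AAAA  (4 'A')
Step 2: AAAAAAAA  (8 'A')
Step 3: AAAAAAAAAAAAAAAA  (16 'A')
Step 4: AAAAAAAAAAAAAAAAAAAAAAAAAAAAAAAA  (32 'A')
Step 5: AAAAAAAAAAAAAAAAAAAAAAAAAAAAAAAAAAAAAAAAAAAAAAAAAAAAAAAAAAAAAAAA  (64 'A')
Step 6: AAAAAAAAAAAAAAAAAAAAAAAAAAAAAAAAAAAAAAAAAAAAAAAAAAAAAAAAAAAAAAAAAAAAAAAAAAAAAAAAAAAAAAAAAAAAAAAAAAAAAAAAAAAAAAAAAAAAAAAAAAAAAAAA  (128 'A')

Answer: 128


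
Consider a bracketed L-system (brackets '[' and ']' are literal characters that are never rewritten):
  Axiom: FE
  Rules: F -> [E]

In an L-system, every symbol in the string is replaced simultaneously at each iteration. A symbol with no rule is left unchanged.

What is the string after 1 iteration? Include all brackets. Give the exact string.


Step 0: FE
Step 1: [E]E

Answer: [E]E


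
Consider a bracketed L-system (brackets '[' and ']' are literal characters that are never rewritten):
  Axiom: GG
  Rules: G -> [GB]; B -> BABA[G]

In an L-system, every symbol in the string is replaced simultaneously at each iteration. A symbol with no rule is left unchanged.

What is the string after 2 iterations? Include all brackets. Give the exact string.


Answer: [[GB]BABA[G]][[GB]BABA[G]]

Derivation:
Step 0: GG
Step 1: [GB][GB]
Step 2: [[GB]BABA[G]][[GB]BABA[G]]


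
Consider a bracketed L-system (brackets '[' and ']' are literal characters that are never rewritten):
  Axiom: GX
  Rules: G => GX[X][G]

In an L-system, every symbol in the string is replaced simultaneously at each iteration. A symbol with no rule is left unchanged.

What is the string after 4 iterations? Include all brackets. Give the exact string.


Step 0: GX
Step 1: GX[X][G]X
Step 2: GX[X][G]X[X][GX[X][G]]X
Step 3: GX[X][G]X[X][GX[X][G]]X[X][GX[X][G]X[X][GX[X][G]]]X
Step 4: GX[X][G]X[X][GX[X][G]]X[X][GX[X][G]X[X][GX[X][G]]]X[X][GX[X][G]X[X][GX[X][G]]X[X][GX[X][G]X[X][GX[X][G]]]]X

Answer: GX[X][G]X[X][GX[X][G]]X[X][GX[X][G]X[X][GX[X][G]]]X[X][GX[X][G]X[X][GX[X][G]]X[X][GX[X][G]X[X][GX[X][G]]]]X


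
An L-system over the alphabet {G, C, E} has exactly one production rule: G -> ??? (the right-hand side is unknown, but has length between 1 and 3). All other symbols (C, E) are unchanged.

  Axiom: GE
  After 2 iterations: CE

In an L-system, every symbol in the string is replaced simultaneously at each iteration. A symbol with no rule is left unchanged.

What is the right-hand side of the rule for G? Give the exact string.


Answer: C

Derivation:
Trying G -> C:
  Step 0: GE
  Step 1: CE
  Step 2: CE
Matches the given result.


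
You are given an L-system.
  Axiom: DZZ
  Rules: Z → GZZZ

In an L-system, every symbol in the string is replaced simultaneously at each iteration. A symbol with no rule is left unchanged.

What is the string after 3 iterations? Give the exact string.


Answer: DGGGZZZGZZZGZZZGGZZZGZZZGZZZGGZZZGZZZGZZZGGGZZZGZZZGZZZGGZZZGZZZGZZZGGZZZGZZZGZZZ

Derivation:
Step 0: DZZ
Step 1: DGZZZGZZZ
Step 2: DGGZZZGZZZGZZZGGZZZGZZZGZZZ
Step 3: DGGGZZZGZZZGZZZGGZZZGZZZGZZZGGZZZGZZZGZZZGGGZZZGZZZGZZZGGZZZGZZZGZZZGGZZZGZZZGZZZ


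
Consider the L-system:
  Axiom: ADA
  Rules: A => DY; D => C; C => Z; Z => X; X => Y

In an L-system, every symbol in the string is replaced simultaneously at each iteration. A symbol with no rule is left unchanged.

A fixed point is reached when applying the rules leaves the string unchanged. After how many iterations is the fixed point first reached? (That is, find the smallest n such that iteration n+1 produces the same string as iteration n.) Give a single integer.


Step 0: ADA
Step 1: DYCDY
Step 2: CYZCY
Step 3: ZYXZY
Step 4: XYYXY
Step 5: YYYYY
Step 6: YYYYY  (unchanged — fixed point at step 5)

Answer: 5


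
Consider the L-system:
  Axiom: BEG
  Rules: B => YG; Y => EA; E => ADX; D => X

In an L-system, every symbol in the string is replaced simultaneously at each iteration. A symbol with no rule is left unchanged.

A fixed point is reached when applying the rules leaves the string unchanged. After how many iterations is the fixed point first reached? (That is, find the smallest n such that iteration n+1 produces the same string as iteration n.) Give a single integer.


Step 0: BEG
Step 1: YGADXG
Step 2: EAGAXXG
Step 3: ADXAGAXXG
Step 4: AXXAGAXXG
Step 5: AXXAGAXXG  (unchanged — fixed point at step 4)

Answer: 4


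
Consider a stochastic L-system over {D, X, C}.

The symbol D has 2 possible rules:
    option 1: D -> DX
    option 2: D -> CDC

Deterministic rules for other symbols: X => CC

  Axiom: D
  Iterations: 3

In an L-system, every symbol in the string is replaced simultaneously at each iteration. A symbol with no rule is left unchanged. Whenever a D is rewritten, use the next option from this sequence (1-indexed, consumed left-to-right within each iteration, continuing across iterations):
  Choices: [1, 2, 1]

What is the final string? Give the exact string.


Step 0: D
Step 1: DX  (used choices [1])
Step 2: CDCCC  (used choices [2])
Step 3: CDXCCC  (used choices [1])

Answer: CDXCCC


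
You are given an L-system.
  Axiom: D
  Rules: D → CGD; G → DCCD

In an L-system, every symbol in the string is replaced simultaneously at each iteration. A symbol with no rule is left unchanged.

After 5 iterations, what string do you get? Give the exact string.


Answer: CCCGDCCCGDCDCCDCGDCCCCGDCCCGDCDCCDCGDCCDCCDCGDCCCDCCDCGDCCGDCCCGDCDCCDCGD

Derivation:
Step 0: D
Step 1: CGD
Step 2: CDCCDCGD
Step 3: CCGDCCCGDCDCCDCGD
Step 4: CCDCCDCGDCCCDCCDCGDCCGDCCCGDCDCCDCGD
Step 5: CCCGDCCCGDCDCCDCGDCCCCGDCCCGDCDCCDCGDCCDCCDCGDCCCDCCDCGDCCGDCCCGDCDCCDCGD


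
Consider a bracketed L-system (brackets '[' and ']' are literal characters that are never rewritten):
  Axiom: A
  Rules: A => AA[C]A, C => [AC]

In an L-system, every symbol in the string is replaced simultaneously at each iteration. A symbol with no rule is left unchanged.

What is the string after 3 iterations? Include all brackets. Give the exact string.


Answer: AA[C]AAA[C]A[[AC]]AA[C]AAA[C]AAA[C]A[[AC]]AA[C]A[[AA[C]A[AC]]]AA[C]AAA[C]A[[AC]]AA[C]A

Derivation:
Step 0: A
Step 1: AA[C]A
Step 2: AA[C]AAA[C]A[[AC]]AA[C]A
Step 3: AA[C]AAA[C]A[[AC]]AA[C]AAA[C]AAA[C]A[[AC]]AA[C]A[[AA[C]A[AC]]]AA[C]AAA[C]A[[AC]]AA[C]A


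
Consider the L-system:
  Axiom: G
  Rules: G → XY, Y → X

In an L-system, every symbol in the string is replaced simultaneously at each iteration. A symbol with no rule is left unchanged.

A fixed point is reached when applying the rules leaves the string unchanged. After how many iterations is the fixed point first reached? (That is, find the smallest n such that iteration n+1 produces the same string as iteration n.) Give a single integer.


Step 0: G
Step 1: XY
Step 2: XX
Step 3: XX  (unchanged — fixed point at step 2)

Answer: 2


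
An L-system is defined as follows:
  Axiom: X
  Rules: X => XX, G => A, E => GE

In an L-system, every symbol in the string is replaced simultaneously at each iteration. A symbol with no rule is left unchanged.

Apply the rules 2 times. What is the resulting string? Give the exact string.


Answer: XXXX

Derivation:
Step 0: X
Step 1: XX
Step 2: XXXX


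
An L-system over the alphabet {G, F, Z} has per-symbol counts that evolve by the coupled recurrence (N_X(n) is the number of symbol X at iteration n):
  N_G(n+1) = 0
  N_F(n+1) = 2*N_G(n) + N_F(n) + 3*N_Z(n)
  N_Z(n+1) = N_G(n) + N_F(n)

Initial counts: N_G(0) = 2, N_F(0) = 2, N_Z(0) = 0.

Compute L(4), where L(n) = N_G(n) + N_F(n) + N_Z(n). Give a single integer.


Answer: 126

Derivation:
Step 0: N_G=2, N_F=2, N_Z=0, L=4
Step 1: N_G=0, N_F=6, N_Z=4, L=10
Step 2: N_G=0, N_F=18, N_Z=6, L=24
Step 3: N_G=0, N_F=36, N_Z=18, L=54
Step 4: N_G=0, N_F=90, N_Z=36, L=126


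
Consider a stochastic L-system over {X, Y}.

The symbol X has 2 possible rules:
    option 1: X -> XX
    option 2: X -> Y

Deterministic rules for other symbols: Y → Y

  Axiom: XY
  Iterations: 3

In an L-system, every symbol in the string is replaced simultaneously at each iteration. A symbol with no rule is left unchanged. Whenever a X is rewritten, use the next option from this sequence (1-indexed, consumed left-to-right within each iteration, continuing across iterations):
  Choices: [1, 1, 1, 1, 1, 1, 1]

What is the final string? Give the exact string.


Answer: XXXXXXXXY

Derivation:
Step 0: XY
Step 1: XXY  (used choices [1])
Step 2: XXXXY  (used choices [1, 1])
Step 3: XXXXXXXXY  (used choices [1, 1, 1, 1])


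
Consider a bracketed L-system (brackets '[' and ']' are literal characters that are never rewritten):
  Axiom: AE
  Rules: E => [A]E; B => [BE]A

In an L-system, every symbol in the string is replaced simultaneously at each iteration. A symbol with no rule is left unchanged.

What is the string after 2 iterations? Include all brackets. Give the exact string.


Answer: A[A][A]E

Derivation:
Step 0: AE
Step 1: A[A]E
Step 2: A[A][A]E


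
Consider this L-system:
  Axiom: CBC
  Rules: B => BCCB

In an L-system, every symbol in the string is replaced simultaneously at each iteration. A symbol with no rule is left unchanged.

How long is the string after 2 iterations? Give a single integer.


Step 0: length = 3
Step 1: length = 6
Step 2: length = 12

Answer: 12


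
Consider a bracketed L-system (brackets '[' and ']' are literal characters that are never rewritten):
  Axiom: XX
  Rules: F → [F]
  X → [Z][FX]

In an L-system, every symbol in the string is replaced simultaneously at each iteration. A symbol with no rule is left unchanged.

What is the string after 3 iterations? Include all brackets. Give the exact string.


Answer: [Z][[[F]][Z][[F][Z][FX]]][Z][[[F]][Z][[F][Z][FX]]]

Derivation:
Step 0: XX
Step 1: [Z][FX][Z][FX]
Step 2: [Z][[F][Z][FX]][Z][[F][Z][FX]]
Step 3: [Z][[[F]][Z][[F][Z][FX]]][Z][[[F]][Z][[F][Z][FX]]]


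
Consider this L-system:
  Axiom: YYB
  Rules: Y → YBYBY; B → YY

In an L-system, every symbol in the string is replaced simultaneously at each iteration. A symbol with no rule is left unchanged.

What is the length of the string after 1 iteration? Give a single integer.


Step 0: length = 3
Step 1: length = 12

Answer: 12


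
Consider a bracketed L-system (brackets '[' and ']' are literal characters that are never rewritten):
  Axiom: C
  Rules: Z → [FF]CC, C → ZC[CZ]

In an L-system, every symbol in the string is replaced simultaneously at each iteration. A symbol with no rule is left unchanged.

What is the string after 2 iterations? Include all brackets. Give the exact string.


Answer: [FF]CCZC[CZ][ZC[CZ][FF]CC]

Derivation:
Step 0: C
Step 1: ZC[CZ]
Step 2: [FF]CCZC[CZ][ZC[CZ][FF]CC]


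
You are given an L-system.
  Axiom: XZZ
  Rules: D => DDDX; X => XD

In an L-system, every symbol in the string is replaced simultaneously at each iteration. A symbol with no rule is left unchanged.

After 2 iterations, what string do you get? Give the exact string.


Step 0: XZZ
Step 1: XDZZ
Step 2: XDDDDXZZ

Answer: XDDDDXZZ


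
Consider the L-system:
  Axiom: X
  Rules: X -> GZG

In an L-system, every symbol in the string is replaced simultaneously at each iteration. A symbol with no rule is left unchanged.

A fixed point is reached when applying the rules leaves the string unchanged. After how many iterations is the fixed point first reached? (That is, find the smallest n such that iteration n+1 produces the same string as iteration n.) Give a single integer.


Answer: 1

Derivation:
Step 0: X
Step 1: GZG
Step 2: GZG  (unchanged — fixed point at step 1)


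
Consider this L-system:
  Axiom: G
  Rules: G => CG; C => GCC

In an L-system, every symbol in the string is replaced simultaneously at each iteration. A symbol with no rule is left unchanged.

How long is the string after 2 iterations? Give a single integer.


Answer: 5

Derivation:
Step 0: length = 1
Step 1: length = 2
Step 2: length = 5


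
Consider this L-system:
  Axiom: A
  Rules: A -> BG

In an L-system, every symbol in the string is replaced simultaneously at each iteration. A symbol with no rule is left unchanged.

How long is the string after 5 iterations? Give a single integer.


Step 0: length = 1
Step 1: length = 2
Step 2: length = 2
Step 3: length = 2
Step 4: length = 2
Step 5: length = 2

Answer: 2


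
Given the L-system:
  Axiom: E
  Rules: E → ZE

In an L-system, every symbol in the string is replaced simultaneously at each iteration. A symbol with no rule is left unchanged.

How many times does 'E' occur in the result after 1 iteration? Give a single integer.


Answer: 1

Derivation:
Step 0: E  (1 'E')
Step 1: ZE  (1 'E')
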